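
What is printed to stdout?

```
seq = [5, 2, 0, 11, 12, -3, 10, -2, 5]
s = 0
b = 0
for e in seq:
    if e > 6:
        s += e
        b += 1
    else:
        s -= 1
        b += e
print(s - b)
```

17

e=5: not >6, s = 0-1 = -1; b=5
e=2: not >6, s = (-1)-1 = -2; b=7
e=0: not >6, s = (-2)-1 = -3; b=7
e=11: >6, s = (-3)+11 = 8; b=8
e=12: >6, s = 8+12 = 20; b=9
e=-3: not >6, s = 20-1 = 19; b=6
e=10: >6, s = 19+10 = 29; b=7
e=-2: not >6, s = 29-1 = 28; b=5
e=5: not >6, s = 28-1 = 27; b=10
s-b = 27-10 = 17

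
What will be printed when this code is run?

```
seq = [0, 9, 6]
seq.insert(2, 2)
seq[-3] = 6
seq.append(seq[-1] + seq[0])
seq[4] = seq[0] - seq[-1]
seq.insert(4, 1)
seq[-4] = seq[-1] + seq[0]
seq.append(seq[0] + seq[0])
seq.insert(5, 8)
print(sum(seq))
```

insert 2 at 2 → [0, 9, 2, 6]
seq[-3] = 6 → [0, 6, 2, 6]
append seq[-1]+seq[0] = 6+0 = 6 → [0, 6, 2, 6, 6]
seq[4] = seq[0]-seq[-1] = 0-6 = -6 → [0, 6, 2, 6, -6]
insert 1 at 4 → [0, 6, 2, 6, 1, -6]
seq[-4] = seq[-1]+seq[0] = (-6)+0 = -6 → [0, 6, -6, 6, 1, -6]
append seq[0]+seq[0] = 0+0 = 0 → [0, 6, -6, 6, 1, -6, 0]
insert 8 at 5 → [0, 6, -6, 6, 1, 8, -6, 0]
sum = 9

9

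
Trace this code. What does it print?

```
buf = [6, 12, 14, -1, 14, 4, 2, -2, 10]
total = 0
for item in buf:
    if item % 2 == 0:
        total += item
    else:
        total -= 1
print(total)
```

59

item=6: even, total = 0+6 = 6
item=12: even, total = 6+12 = 18
item=14: even, total = 18+14 = 32
item=-1: not even, total = 32-1 = 31
item=14: even, total = 31+14 = 45
item=4: even, total = 45+4 = 49
item=2: even, total = 49+2 = 51
item=-2: even, total = 51+(-2) = 49
item=10: even, total = 49+10 = 59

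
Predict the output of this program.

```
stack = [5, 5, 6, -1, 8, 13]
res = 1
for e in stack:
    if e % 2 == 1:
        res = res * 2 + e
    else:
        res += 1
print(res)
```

e=5: odd, res = 1*2+5 = 7
e=5: odd, res = 7*2+5 = 19
e=6: not odd, res = 19+1 = 20
e=-1: odd, res = 20*2+(-1) = 39
e=8: not odd, res = 39+1 = 40
e=13: odd, res = 40*2+13 = 93

93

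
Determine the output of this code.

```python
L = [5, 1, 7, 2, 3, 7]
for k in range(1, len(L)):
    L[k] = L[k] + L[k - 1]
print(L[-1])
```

k=1: L[1] = 1+5 = 6 → [5, 6, 7, 2, 3, 7]
k=2: L[2] = 7+6 = 13 → [5, 6, 13, 2, 3, 7]
k=3: L[3] = 2+13 = 15 → [5, 6, 13, 15, 3, 7]
k=4: L[4] = 3+15 = 18 → [5, 6, 13, 15, 18, 7]
k=5: L[5] = 7+18 = 25 → [5, 6, 13, 15, 18, 25]

25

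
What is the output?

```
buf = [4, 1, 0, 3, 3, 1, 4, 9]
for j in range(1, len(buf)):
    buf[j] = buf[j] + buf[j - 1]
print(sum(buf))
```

j=1: buf[1] = 1+4 = 5 → [4, 5, 0, 3, 3, 1, 4, 9]
j=2: buf[2] = 0+5 = 5 → [4, 5, 5, 3, 3, 1, 4, 9]
j=3: buf[3] = 3+5 = 8 → [4, 5, 5, 8, 3, 1, 4, 9]
j=4: buf[4] = 3+8 = 11 → [4, 5, 5, 8, 11, 1, 4, 9]
j=5: buf[5] = 1+11 = 12 → [4, 5, 5, 8, 11, 12, 4, 9]
j=6: buf[6] = 4+12 = 16 → [4, 5, 5, 8, 11, 12, 16, 9]
j=7: buf[7] = 9+16 = 25 → [4, 5, 5, 8, 11, 12, 16, 25]
sum = 86

86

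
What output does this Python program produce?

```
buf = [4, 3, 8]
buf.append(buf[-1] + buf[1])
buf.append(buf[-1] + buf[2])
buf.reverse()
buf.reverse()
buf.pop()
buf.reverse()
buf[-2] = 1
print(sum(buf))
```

append buf[-1]+buf[1] = 8+3 = 11 → [4, 3, 8, 11]
append buf[-1]+buf[2] = 11+8 = 19 → [4, 3, 8, 11, 19]
reverse → [19, 11, 8, 3, 4]
reverse → [4, 3, 8, 11, 19]
pop() removes 19 → [4, 3, 8, 11]
reverse → [11, 8, 3, 4]
buf[-2] = 1 → [11, 8, 1, 4]
sum = 24

24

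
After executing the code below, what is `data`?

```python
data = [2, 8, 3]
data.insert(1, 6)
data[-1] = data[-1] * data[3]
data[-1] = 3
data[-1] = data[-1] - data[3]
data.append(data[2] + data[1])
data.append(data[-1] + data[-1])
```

[2, 6, 8, 0, 14, 28]

insert 6 at 1 → [2, 6, 8, 3]
data[-1] = data[-1]*data[3] = 3*3 = 9 → [2, 6, 8, 9]
data[-1] = 3 → [2, 6, 8, 3]
data[-1] = data[-1]-data[3] = 3-3 = 0 → [2, 6, 8, 0]
append data[2]+data[1] = 8+6 = 14 → [2, 6, 8, 0, 14]
append data[-1]+data[-1] = 14+14 = 28 → [2, 6, 8, 0, 14, 28]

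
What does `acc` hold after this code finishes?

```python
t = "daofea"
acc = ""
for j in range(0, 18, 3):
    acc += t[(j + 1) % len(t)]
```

'aeaeae'

j=0: add t[1]='a' → 'a'
j=3: add t[4]='e' → 'ae'
j=6: add t[1]='a' → 'aea'
j=9: add t[4]='e' → 'aeae'
j=12: add t[1]='a' → 'aeaea'
j=15: add t[4]='e' → 'aeaeae'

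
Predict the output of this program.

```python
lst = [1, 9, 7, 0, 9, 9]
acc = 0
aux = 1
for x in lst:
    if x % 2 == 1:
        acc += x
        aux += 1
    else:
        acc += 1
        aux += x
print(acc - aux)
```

x=1: odd, acc = 0+1 = 1; aux=2
x=9: odd, acc = 1+9 = 10; aux=3
x=7: odd, acc = 10+7 = 17; aux=4
x=0: not odd, acc = 17+1 = 18; aux=4
x=9: odd, acc = 18+9 = 27; aux=5
x=9: odd, acc = 27+9 = 36; aux=6
acc-aux = 36-6 = 30

30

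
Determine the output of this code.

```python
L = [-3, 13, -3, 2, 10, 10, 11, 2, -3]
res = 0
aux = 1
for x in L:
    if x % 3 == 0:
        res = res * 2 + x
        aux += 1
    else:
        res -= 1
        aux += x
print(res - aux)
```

-87

x=-3: %3==0, res = 0*2+(-3) = -3; aux=2
x=13: not %3==0, res = (-3)-1 = -4; aux=15
x=-3: %3==0, res = (-4)*2+(-3) = -11; aux=16
x=2: not %3==0, res = (-11)-1 = -12; aux=18
x=10: not %3==0, res = (-12)-1 = -13; aux=28
x=10: not %3==0, res = (-13)-1 = -14; aux=38
x=11: not %3==0, res = (-14)-1 = -15; aux=49
x=2: not %3==0, res = (-15)-1 = -16; aux=51
x=-3: %3==0, res = (-16)*2+(-3) = -35; aux=52
res-aux = (-35)-52 = -87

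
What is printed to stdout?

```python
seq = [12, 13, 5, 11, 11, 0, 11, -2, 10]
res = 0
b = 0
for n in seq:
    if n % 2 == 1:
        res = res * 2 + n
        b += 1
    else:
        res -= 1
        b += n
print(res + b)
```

n=12: not odd, res = 0-1 = -1; b=12
n=13: odd, res = (-1)*2+13 = 11; b=13
n=5: odd, res = 11*2+5 = 27; b=14
n=11: odd, res = 27*2+11 = 65; b=15
n=11: odd, res = 65*2+11 = 141; b=16
n=0: not odd, res = 141-1 = 140; b=16
n=11: odd, res = 140*2+11 = 291; b=17
n=-2: not odd, res = 291-1 = 290; b=15
n=10: not odd, res = 290-1 = 289; b=25
res+b = 289+25 = 314

314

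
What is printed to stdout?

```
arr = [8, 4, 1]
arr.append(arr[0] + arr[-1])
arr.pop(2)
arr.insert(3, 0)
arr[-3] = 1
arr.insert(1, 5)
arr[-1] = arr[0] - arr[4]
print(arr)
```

append arr[0]+arr[-1] = 8+1 = 9 → [8, 4, 1, 9]
pop(2) removes 1 → [8, 4, 9]
insert 0 at 3 → [8, 4, 9, 0]
arr[-3] = 1 → [8, 1, 9, 0]
insert 5 at 1 → [8, 5, 1, 9, 0]
arr[-1] = arr[0]-arr[4] = 8-0 = 8 → [8, 5, 1, 9, 8]

[8, 5, 1, 9, 8]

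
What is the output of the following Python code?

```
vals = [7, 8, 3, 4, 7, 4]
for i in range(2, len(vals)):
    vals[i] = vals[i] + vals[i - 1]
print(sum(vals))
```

i=2: vals[2] = 3+8 = 11 → [7, 8, 11, 4, 7, 4]
i=3: vals[3] = 4+11 = 15 → [7, 8, 11, 15, 7, 4]
i=4: vals[4] = 7+15 = 22 → [7, 8, 11, 15, 22, 4]
i=5: vals[5] = 4+22 = 26 → [7, 8, 11, 15, 22, 26]
sum = 89

89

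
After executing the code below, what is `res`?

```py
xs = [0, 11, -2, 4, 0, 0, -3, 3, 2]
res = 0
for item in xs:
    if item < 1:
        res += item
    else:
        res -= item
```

item=0: <1, res = 0+0 = 0
item=11: not <1, res = 0-11 = -11
item=-2: <1, res = (-11)+(-2) = -13
item=4: not <1, res = (-13)-4 = -17
item=0: <1, res = (-17)+0 = -17
item=0: <1, res = (-17)+0 = -17
item=-3: <1, res = (-17)+(-3) = -20
item=3: not <1, res = (-20)-3 = -23
item=2: not <1, res = (-23)-2 = -25

-25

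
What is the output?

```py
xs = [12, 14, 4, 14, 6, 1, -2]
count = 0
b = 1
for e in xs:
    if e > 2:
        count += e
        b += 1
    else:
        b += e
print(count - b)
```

45

e=12: >2, count = 0+12 = 12; b=2
e=14: >2, count = 12+14 = 26; b=3
e=4: >2, count = 26+4 = 30; b=4
e=14: >2, count = 30+14 = 44; b=5
e=6: >2, count = 44+6 = 50; b=6
e=1: not >2; b=7
e=-2: not >2; b=5
count-b = 50-5 = 45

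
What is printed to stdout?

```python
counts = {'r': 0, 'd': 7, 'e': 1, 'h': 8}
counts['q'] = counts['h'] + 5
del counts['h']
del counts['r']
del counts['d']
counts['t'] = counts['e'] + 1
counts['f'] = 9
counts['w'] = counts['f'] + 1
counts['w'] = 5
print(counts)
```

{'e': 1, 'q': 13, 't': 2, 'f': 9, 'w': 5}

counts['q'] = counts['h']+5 = 13 → {'r': 0, 'd': 7, 'e': 1, 'h': 8, 'q': 13}
del 'h' → {'r': 0, 'd': 7, 'e': 1, 'q': 13}
del 'r' → {'d': 7, 'e': 1, 'q': 13}
del 'd' → {'e': 1, 'q': 13}
counts['t'] = counts['e']+1 = 2 → {'e': 1, 'q': 13, 't': 2}
counts['f'] = 9 → {'e': 1, 'q': 13, 't': 2, 'f': 9}
counts['w'] = counts['f']+1 = 10 → {'e': 1, 'q': 13, 't': 2, 'f': 9, 'w': 10}
counts['w'] = 5 → {'e': 1, 'q': 13, 't': 2, 'f': 9, 'w': 5}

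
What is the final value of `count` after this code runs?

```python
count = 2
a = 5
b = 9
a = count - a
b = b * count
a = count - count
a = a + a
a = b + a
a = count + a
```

2

a = 2-5 = -3
b = 9*2 = 18
a = 2-2 = 0
a = 0+0 = 0
a = 18+0 = 18
a = 2+18 = 20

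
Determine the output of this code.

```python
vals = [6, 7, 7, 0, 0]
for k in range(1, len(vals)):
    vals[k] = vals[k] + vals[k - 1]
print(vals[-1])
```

20

k=1: vals[1] = 7+6 = 13 → [6, 13, 7, 0, 0]
k=2: vals[2] = 7+13 = 20 → [6, 13, 20, 0, 0]
k=3: vals[3] = 0+20 = 20 → [6, 13, 20, 20, 0]
k=4: vals[4] = 0+20 = 20 → [6, 13, 20, 20, 20]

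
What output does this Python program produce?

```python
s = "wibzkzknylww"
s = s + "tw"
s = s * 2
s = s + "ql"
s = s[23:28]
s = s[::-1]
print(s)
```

+ 'tw' → 'wibzkzknylwwtw'
repeat ×2 → 'wibzkzknylwwtwwibzkzknylwwtw'
+ 'ql' → 'wibzkzknylwwtwwibzkzknylwwtwql'
slice [23:28] → 'lwwtw'
reverse → 'wtwwl'

wtwwl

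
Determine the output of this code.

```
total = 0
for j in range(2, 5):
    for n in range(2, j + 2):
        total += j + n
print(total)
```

j=2,n=2: total = 0+4 = 4
j=2,n=3: total = 4+5 = 9
j=3,n=2: total = 9+5 = 14
j=3,n=3: total = 14+6 = 20
j=3,n=4: total = 20+7 = 27
j=4,n=2: total = 27+6 = 33
j=4,n=3: total = 33+7 = 40
j=4,n=4: total = 40+8 = 48
j=4,n=5: total = 48+9 = 57

57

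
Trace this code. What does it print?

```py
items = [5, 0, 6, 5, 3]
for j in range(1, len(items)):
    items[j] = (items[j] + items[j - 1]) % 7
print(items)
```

j=1: items[1] = (0+5)%7 = 5 → [5, 5, 6, 5, 3]
j=2: items[2] = (6+5)%7 = 4 → [5, 5, 4, 5, 3]
j=3: items[3] = (5+4)%7 = 2 → [5, 5, 4, 2, 3]
j=4: items[4] = (3+2)%7 = 5 → [5, 5, 4, 2, 5]

[5, 5, 4, 2, 5]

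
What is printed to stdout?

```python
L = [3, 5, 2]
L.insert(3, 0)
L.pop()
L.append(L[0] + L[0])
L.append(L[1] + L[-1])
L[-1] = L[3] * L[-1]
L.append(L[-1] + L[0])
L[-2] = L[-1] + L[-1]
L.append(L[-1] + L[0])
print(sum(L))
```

295

insert 0 at 3 → [3, 5, 2, 0]
pop() removes 0 → [3, 5, 2]
append L[0]+L[0] = 3+3 = 6 → [3, 5, 2, 6]
append L[1]+L[-1] = 5+6 = 11 → [3, 5, 2, 6, 11]
L[-1] = L[3]*L[-1] = 6*11 = 66 → [3, 5, 2, 6, 66]
append L[-1]+L[0] = 66+3 = 69 → [3, 5, 2, 6, 66, 69]
L[-2] = L[-1]+L[-1] = 69+69 = 138 → [3, 5, 2, 6, 138, 69]
append L[-1]+L[0] = 69+3 = 72 → [3, 5, 2, 6, 138, 69, 72]
sum = 295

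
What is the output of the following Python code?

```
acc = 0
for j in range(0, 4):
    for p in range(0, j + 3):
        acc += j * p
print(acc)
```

71

j=0,p=0: acc = 0+0 = 0
j=0,p=1: acc = 0+0 = 0
j=0,p=2: acc = 0+0 = 0
j=1,p=0: acc = 0+0 = 0
j=1,p=1: acc = 0+1 = 1
j=1,p=2: acc = 1+2 = 3
j=1,p=3: acc = 3+3 = 6
j=2,p=0: acc = 6+0 = 6
j=2,p=1: acc = 6+2 = 8
j=2,p=2: acc = 8+4 = 12
j=2,p=3: acc = 12+6 = 18
j=2,p=4: acc = 18+8 = 26
j=3,p=0: acc = 26+0 = 26
j=3,p=1: acc = 26+3 = 29
j=3,p=2: acc = 29+6 = 35
j=3,p=3: acc = 35+9 = 44
j=3,p=4: acc = 44+12 = 56
j=3,p=5: acc = 56+15 = 71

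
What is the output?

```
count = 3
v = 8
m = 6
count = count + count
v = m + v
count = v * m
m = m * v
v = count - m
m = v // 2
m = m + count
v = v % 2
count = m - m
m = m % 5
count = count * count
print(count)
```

count = 3+3 = 6
v = 6+8 = 14
count = 14*6 = 84
m = 6*14 = 84
v = 84-84 = 0
m = 0//2 = 0
m = 0+84 = 84
v = 0%2 = 0
count = 84-84 = 0
m = 84%5 = 4
count = 0*0 = 0

0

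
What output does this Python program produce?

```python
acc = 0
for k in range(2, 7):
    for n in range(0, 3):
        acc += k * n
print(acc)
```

60

k=2,n=0: acc = 0+0 = 0
k=2,n=1: acc = 0+2 = 2
k=2,n=2: acc = 2+4 = 6
k=3,n=0: acc = 6+0 = 6
k=3,n=1: acc = 6+3 = 9
k=3,n=2: acc = 9+6 = 15
k=4,n=0: acc = 15+0 = 15
k=4,n=1: acc = 15+4 = 19
k=4,n=2: acc = 19+8 = 27
k=5,n=0: acc = 27+0 = 27
k=5,n=1: acc = 27+5 = 32
k=5,n=2: acc = 32+10 = 42
k=6,n=0: acc = 42+0 = 42
k=6,n=1: acc = 42+6 = 48
k=6,n=2: acc = 48+12 = 60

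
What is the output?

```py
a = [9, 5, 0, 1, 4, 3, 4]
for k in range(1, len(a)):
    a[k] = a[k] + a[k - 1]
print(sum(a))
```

119

k=1: a[1] = 5+9 = 14 → [9, 14, 0, 1, 4, 3, 4]
k=2: a[2] = 0+14 = 14 → [9, 14, 14, 1, 4, 3, 4]
k=3: a[3] = 1+14 = 15 → [9, 14, 14, 15, 4, 3, 4]
k=4: a[4] = 4+15 = 19 → [9, 14, 14, 15, 19, 3, 4]
k=5: a[5] = 3+19 = 22 → [9, 14, 14, 15, 19, 22, 4]
k=6: a[6] = 4+22 = 26 → [9, 14, 14, 15, 19, 22, 26]
sum = 119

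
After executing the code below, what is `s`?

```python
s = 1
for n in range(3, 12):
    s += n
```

64

n=3: s = 1+3 = 4
n=4: s = 4+4 = 8
n=5: s = 8+5 = 13
n=6: s = 13+6 = 19
n=7: s = 19+7 = 26
n=8: s = 26+8 = 34
n=9: s = 34+9 = 43
n=10: s = 43+10 = 53
n=11: s = 53+11 = 64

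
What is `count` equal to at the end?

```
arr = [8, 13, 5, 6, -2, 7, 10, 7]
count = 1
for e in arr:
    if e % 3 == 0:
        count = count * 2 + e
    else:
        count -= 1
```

-2

e=8: not %3==0, count = 1-1 = 0
e=13: not %3==0, count = 0-1 = -1
e=5: not %3==0, count = (-1)-1 = -2
e=6: %3==0, count = (-2)*2+6 = 2
e=-2: not %3==0, count = 2-1 = 1
e=7: not %3==0, count = 1-1 = 0
e=10: not %3==0, count = 0-1 = -1
e=7: not %3==0, count = (-1)-1 = -2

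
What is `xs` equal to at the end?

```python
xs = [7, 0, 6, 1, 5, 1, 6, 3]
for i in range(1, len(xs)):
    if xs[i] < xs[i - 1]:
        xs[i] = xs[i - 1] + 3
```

[7, 10, 13, 16, 19, 22, 25, 28]

i=1: 0<7, xs[1] = 7+3 = 10 → [7, 10, 6, 1, 5, 1, 6, 3]
i=2: 6<10, xs[2] = 10+3 = 13 → [7, 10, 13, 1, 5, 1, 6, 3]
i=3: 1<13, xs[3] = 13+3 = 16 → [7, 10, 13, 16, 5, 1, 6, 3]
i=4: 5<16, xs[4] = 16+3 = 19 → [7, 10, 13, 16, 19, 1, 6, 3]
i=5: 1<19, xs[5] = 19+3 = 22 → [7, 10, 13, 16, 19, 22, 6, 3]
i=6: 6<22, xs[6] = 22+3 = 25 → [7, 10, 13, 16, 19, 22, 25, 3]
i=7: 3<25, xs[7] = 25+3 = 28 → [7, 10, 13, 16, 19, 22, 25, 28]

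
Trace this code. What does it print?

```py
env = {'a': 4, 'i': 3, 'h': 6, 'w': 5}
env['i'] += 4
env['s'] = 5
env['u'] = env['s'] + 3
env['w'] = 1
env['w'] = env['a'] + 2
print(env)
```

{'a': 4, 'i': 7, 'h': 6, 'w': 6, 's': 5, 'u': 8}

env['i'] = 3+4 = 7 → {'a': 4, 'i': 7, 'h': 6, 'w': 5}
env['s'] = 5 → {'a': 4, 'i': 7, 'h': 6, 'w': 5, 's': 5}
env['u'] = env['s']+3 = 8 → {'a': 4, 'i': 7, 'h': 6, 'w': 5, 's': 5, 'u': 8}
env['w'] = 1 → {'a': 4, 'i': 7, 'h': 6, 'w': 1, 's': 5, 'u': 8}
env['w'] = env['a']+2 = 6 → {'a': 4, 'i': 7, 'h': 6, 'w': 6, 's': 5, 'u': 8}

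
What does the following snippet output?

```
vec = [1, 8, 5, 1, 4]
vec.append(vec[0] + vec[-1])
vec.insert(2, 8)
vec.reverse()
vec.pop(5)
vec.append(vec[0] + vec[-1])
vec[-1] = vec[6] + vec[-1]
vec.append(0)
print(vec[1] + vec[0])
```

9

append vec[0]+vec[-1] = 1+4 = 5 → [1, 8, 5, 1, 4, 5]
insert 8 at 2 → [1, 8, 8, 5, 1, 4, 5]
reverse → [5, 4, 1, 5, 8, 8, 1]
pop(5) removes 8 → [5, 4, 1, 5, 8, 1]
append vec[0]+vec[-1] = 5+1 = 6 → [5, 4, 1, 5, 8, 1, 6]
vec[-1] = vec[6]+vec[-1] = 6+6 = 12 → [5, 4, 1, 5, 8, 1, 12]
append 0 → [5, 4, 1, 5, 8, 1, 12, 0]
vec[1]+vec[0] = 4+5 = 9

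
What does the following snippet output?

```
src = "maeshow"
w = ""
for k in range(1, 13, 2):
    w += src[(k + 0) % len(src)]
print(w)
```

k=1: add src[1]='a' → 'a'
k=3: add src[3]='s' → 'as'
k=5: add src[5]='o' → 'aso'
k=7: add src[0]='m' → 'asom'
k=9: add src[2]='e' → 'asome'
k=11: add src[4]='h' → 'asomeh'

asomeh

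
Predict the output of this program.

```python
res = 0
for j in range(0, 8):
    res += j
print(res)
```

j=0: res = 0+0 = 0
j=1: res = 0+1 = 1
j=2: res = 1+2 = 3
j=3: res = 3+3 = 6
j=4: res = 6+4 = 10
j=5: res = 10+5 = 15
j=6: res = 15+6 = 21
j=7: res = 21+7 = 28

28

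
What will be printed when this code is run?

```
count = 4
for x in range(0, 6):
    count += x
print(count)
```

19

x=0: count = 4+0 = 4
x=1: count = 4+1 = 5
x=2: count = 5+2 = 7
x=3: count = 7+3 = 10
x=4: count = 10+4 = 14
x=5: count = 14+5 = 19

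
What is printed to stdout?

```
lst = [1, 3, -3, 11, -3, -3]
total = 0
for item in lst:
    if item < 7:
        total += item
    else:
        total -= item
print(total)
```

-16

item=1: <7, total = 0+1 = 1
item=3: <7, total = 1+3 = 4
item=-3: <7, total = 4+(-3) = 1
item=11: not <7, total = 1-11 = -10
item=-3: <7, total = (-10)+(-3) = -13
item=-3: <7, total = (-13)+(-3) = -16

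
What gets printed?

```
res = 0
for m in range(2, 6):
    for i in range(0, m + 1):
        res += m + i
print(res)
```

m=2,i=0: res = 0+2 = 2
m=2,i=1: res = 2+3 = 5
m=2,i=2: res = 5+4 = 9
m=3,i=0: res = 9+3 = 12
m=3,i=1: res = 12+4 = 16
m=3,i=2: res = 16+5 = 21
m=3,i=3: res = 21+6 = 27
m=4,i=0: res = 27+4 = 31
m=4,i=1: res = 31+5 = 36
m=4,i=2: res = 36+6 = 42
m=4,i=3: res = 42+7 = 49
m=4,i=4: res = 49+8 = 57
m=5,i=0: res = 57+5 = 62
m=5,i=1: res = 62+6 = 68
m=5,i=2: res = 68+7 = 75
m=5,i=3: res = 75+8 = 83
m=5,i=4: res = 83+9 = 92
m=5,i=5: res = 92+10 = 102

102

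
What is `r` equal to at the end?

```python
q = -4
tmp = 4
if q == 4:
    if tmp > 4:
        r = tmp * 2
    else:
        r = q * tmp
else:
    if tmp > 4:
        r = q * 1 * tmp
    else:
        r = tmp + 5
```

q=-4, tmp=4
q == 4 is False; tmp > 4 is False
→ r = tmp + 5 = 9

9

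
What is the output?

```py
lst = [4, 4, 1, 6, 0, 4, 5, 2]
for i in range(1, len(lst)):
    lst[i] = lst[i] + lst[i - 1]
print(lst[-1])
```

26

i=1: lst[1] = 4+4 = 8 → [4, 8, 1, 6, 0, 4, 5, 2]
i=2: lst[2] = 1+8 = 9 → [4, 8, 9, 6, 0, 4, 5, 2]
i=3: lst[3] = 6+9 = 15 → [4, 8, 9, 15, 0, 4, 5, 2]
i=4: lst[4] = 0+15 = 15 → [4, 8, 9, 15, 15, 4, 5, 2]
i=5: lst[5] = 4+15 = 19 → [4, 8, 9, 15, 15, 19, 5, 2]
i=6: lst[6] = 5+19 = 24 → [4, 8, 9, 15, 15, 19, 24, 2]
i=7: lst[7] = 2+24 = 26 → [4, 8, 9, 15, 15, 19, 24, 26]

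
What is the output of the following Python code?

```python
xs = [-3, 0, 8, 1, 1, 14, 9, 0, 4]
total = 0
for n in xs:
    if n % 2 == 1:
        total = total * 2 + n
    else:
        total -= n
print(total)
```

n=-3: odd, total = 0*2+(-3) = -3
n=0: not odd, total = (-3)-0 = -3
n=8: not odd, total = (-3)-8 = -11
n=1: odd, total = (-11)*2+1 = -21
n=1: odd, total = (-21)*2+1 = -41
n=14: not odd, total = (-41)-14 = -55
n=9: odd, total = (-55)*2+9 = -101
n=0: not odd, total = (-101)-0 = -101
n=4: not odd, total = (-101)-4 = -105

-105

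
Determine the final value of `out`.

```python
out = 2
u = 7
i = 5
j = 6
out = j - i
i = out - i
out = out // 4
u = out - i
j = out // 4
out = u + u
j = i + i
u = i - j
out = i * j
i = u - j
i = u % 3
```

out = 6-5 = 1
i = 1-5 = -4
out = 1//4 = 0
u = 0-(-4) = 4
j = 0//4 = 0
out = 4+4 = 8
j = (-4)+(-4) = -8
u = (-4)-(-8) = 4
out = (-4)*(-8) = 32
i = 4-(-8) = 12
i = 4%3 = 1

32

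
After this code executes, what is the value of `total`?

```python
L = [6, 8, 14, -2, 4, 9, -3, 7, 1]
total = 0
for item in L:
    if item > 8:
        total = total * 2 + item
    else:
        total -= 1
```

22

item=6: not >8, total = 0-1 = -1
item=8: not >8, total = (-1)-1 = -2
item=14: >8, total = (-2)*2+14 = 10
item=-2: not >8, total = 10-1 = 9
item=4: not >8, total = 9-1 = 8
item=9: >8, total = 8*2+9 = 25
item=-3: not >8, total = 25-1 = 24
item=7: not >8, total = 24-1 = 23
item=1: not >8, total = 23-1 = 22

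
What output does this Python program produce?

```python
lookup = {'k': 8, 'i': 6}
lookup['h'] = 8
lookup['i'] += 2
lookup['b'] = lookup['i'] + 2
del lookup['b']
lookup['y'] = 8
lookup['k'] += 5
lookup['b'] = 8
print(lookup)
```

{'k': 13, 'i': 8, 'h': 8, 'y': 8, 'b': 8}

lookup['h'] = 8 → {'k': 8, 'i': 6, 'h': 8}
lookup['i'] = 6+2 = 8 → {'k': 8, 'i': 8, 'h': 8}
lookup['b'] = lookup['i']+2 = 10 → {'k': 8, 'i': 8, 'h': 8, 'b': 10}
del 'b' → {'k': 8, 'i': 8, 'h': 8}
lookup['y'] = 8 → {'k': 8, 'i': 8, 'h': 8, 'y': 8}
lookup['k'] = 8+5 = 13 → {'k': 13, 'i': 8, 'h': 8, 'y': 8}
lookup['b'] = 8 → {'k': 13, 'i': 8, 'h': 8, 'y': 8, 'b': 8}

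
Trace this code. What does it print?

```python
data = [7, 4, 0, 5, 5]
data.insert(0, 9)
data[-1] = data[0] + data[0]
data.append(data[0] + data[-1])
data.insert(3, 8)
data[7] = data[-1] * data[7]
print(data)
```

[9, 7, 4, 8, 0, 5, 18, 729]

insert 9 at 0 → [9, 7, 4, 0, 5, 5]
data[-1] = data[0]+data[0] = 9+9 = 18 → [9, 7, 4, 0, 5, 18]
append data[0]+data[-1] = 9+18 = 27 → [9, 7, 4, 0, 5, 18, 27]
insert 8 at 3 → [9, 7, 4, 8, 0, 5, 18, 27]
data[7] = data[-1]*data[7] = 27*27 = 729 → [9, 7, 4, 8, 0, 5, 18, 729]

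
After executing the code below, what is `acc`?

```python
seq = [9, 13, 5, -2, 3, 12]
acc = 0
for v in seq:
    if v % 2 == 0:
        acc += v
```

v=9: not even
v=13: not even
v=5: not even
v=-2: even, acc = 0+(-2) = -2
v=3: not even
v=12: even, acc = (-2)+12 = 10

10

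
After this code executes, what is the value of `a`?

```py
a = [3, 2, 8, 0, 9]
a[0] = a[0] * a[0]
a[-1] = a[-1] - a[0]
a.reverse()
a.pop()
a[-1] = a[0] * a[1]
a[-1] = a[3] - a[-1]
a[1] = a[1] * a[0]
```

[0, 0, 8, 0]

a[0] = a[0]*a[0] = 3*3 = 9 → [9, 2, 8, 0, 9]
a[-1] = a[-1]-a[0] = 9-9 = 0 → [9, 2, 8, 0, 0]
reverse → [0, 0, 8, 2, 9]
pop() removes 9 → [0, 0, 8, 2]
a[-1] = a[0]*a[1] = 0*0 = 0 → [0, 0, 8, 0]
a[-1] = a[3]-a[-1] = 0-0 = 0 → [0, 0, 8, 0]
a[1] = a[1]*a[0] = 0*0 = 0 → [0, 0, 8, 0]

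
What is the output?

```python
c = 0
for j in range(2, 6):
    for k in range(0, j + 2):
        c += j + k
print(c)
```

j=2,k=0: c = 0+2 = 2
j=2,k=1: c = 2+3 = 5
j=2,k=2: c = 5+4 = 9
j=2,k=3: c = 9+5 = 14
j=3,k=0: c = 14+3 = 17
j=3,k=1: c = 17+4 = 21
j=3,k=2: c = 21+5 = 26
j=3,k=3: c = 26+6 = 32
j=3,k=4: c = 32+7 = 39
j=4,k=0: c = 39+4 = 43
j=4,k=1: c = 43+5 = 48
j=4,k=2: c = 48+6 = 54
j=4,k=3: c = 54+7 = 61
j=4,k=4: c = 61+8 = 69
j=4,k=5: c = 69+9 = 78
j=5,k=0: c = 78+5 = 83
j=5,k=1: c = 83+6 = 89
j=5,k=2: c = 89+7 = 96
j=5,k=3: c = 96+8 = 104
j=5,k=4: c = 104+9 = 113
j=5,k=5: c = 113+10 = 123
j=5,k=6: c = 123+11 = 134

134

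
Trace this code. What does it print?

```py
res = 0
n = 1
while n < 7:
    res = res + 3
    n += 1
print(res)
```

18

n=1: res = 0+3 = 3
n=2: res = 3+3 = 6
n=3: res = 6+3 = 9
n=4: res = 9+3 = 12
n=5: res = 12+3 = 15
n=6: res = 15+3 = 18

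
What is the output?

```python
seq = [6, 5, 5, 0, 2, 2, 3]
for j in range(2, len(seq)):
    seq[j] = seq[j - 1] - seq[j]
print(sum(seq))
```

-2

j=2: seq[2] = 5-5 = 0 → [6, 5, 0, 0, 2, 2, 3]
j=3: seq[3] = 0-0 = 0 → [6, 5, 0, 0, 2, 2, 3]
j=4: seq[4] = 0-2 = -2 → [6, 5, 0, 0, -2, 2, 3]
j=5: seq[5] = (-2)-2 = -4 → [6, 5, 0, 0, -2, -4, 3]
j=6: seq[6] = (-4)-3 = -7 → [6, 5, 0, 0, -2, -4, -7]
sum = -2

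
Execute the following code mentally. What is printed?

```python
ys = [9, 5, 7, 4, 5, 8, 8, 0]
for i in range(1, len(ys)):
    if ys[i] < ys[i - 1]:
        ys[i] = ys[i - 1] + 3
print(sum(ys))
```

156

i=1: 5<9, ys[1] = 9+3 = 12 → [9, 12, 7, 4, 5, 8, 8, 0]
i=2: 7<12, ys[2] = 12+3 = 15 → [9, 12, 15, 4, 5, 8, 8, 0]
i=3: 4<15, ys[3] = 15+3 = 18 → [9, 12, 15, 18, 5, 8, 8, 0]
i=4: 5<18, ys[4] = 18+3 = 21 → [9, 12, 15, 18, 21, 8, 8, 0]
i=5: 8<21, ys[5] = 21+3 = 24 → [9, 12, 15, 18, 21, 24, 8, 0]
i=6: 8<24, ys[6] = 24+3 = 27 → [9, 12, 15, 18, 21, 24, 27, 0]
i=7: 0<27, ys[7] = 27+3 = 30 → [9, 12, 15, 18, 21, 24, 27, 30]
sum = 156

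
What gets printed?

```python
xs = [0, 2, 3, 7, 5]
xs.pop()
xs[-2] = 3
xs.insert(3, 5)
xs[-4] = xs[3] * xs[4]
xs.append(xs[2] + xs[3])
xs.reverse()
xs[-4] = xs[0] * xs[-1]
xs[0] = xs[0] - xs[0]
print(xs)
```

pop() removes 5 → [0, 2, 3, 7]
xs[-2] = 3 → [0, 2, 3, 7]
insert 5 at 3 → [0, 2, 3, 5, 7]
xs[-4] = xs[3]*xs[4] = 5*7 = 35 → [0, 35, 3, 5, 7]
append xs[2]+xs[3] = 3+5 = 8 → [0, 35, 3, 5, 7, 8]
reverse → [8, 7, 5, 3, 35, 0]
xs[-4] = xs[0]*xs[-1] = 8*0 = 0 → [8, 7, 0, 3, 35, 0]
xs[0] = xs[0]-xs[0] = 8-8 = 0 → [0, 7, 0, 3, 35, 0]

[0, 7, 0, 3, 35, 0]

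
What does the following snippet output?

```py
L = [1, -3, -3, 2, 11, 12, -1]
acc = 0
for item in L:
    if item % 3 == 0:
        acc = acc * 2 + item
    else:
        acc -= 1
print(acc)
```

-19

item=1: not %3==0, acc = 0-1 = -1
item=-3: %3==0, acc = (-1)*2+(-3) = -5
item=-3: %3==0, acc = (-5)*2+(-3) = -13
item=2: not %3==0, acc = (-13)-1 = -14
item=11: not %3==0, acc = (-14)-1 = -15
item=12: %3==0, acc = (-15)*2+12 = -18
item=-1: not %3==0, acc = (-18)-1 = -19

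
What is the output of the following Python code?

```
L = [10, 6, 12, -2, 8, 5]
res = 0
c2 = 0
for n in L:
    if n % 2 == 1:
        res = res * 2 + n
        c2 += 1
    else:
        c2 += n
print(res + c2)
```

n=10: not odd; c2=10
n=6: not odd; c2=16
n=12: not odd; c2=28
n=-2: not odd; c2=26
n=8: not odd; c2=34
n=5: odd, res = 0*2+5 = 5; c2=35
res+c2 = 5+35 = 40

40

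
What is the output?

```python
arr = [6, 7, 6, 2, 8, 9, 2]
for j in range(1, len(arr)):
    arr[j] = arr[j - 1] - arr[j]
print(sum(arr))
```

-82

j=1: arr[1] = 6-7 = -1 → [6, -1, 6, 2, 8, 9, 2]
j=2: arr[2] = (-1)-6 = -7 → [6, -1, -7, 2, 8, 9, 2]
j=3: arr[3] = (-7)-2 = -9 → [6, -1, -7, -9, 8, 9, 2]
j=4: arr[4] = (-9)-8 = -17 → [6, -1, -7, -9, -17, 9, 2]
j=5: arr[5] = (-17)-9 = -26 → [6, -1, -7, -9, -17, -26, 2]
j=6: arr[6] = (-26)-2 = -28 → [6, -1, -7, -9, -17, -26, -28]
sum = -82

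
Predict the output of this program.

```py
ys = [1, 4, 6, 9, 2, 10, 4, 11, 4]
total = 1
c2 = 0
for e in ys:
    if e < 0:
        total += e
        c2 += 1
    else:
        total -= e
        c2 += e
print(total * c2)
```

-2550

e=1: not <0, total = 1-1 = 0; c2=1
e=4: not <0, total = 0-4 = -4; c2=5
e=6: not <0, total = (-4)-6 = -10; c2=11
e=9: not <0, total = (-10)-9 = -19; c2=20
e=2: not <0, total = (-19)-2 = -21; c2=22
e=10: not <0, total = (-21)-10 = -31; c2=32
e=4: not <0, total = (-31)-4 = -35; c2=36
e=11: not <0, total = (-35)-11 = -46; c2=47
e=4: not <0, total = (-46)-4 = -50; c2=51
total*c2 = (-50)*51 = -2550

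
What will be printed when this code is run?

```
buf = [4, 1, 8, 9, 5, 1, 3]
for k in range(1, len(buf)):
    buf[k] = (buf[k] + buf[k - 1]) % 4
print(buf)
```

k=1: buf[1] = (1+4)%4 = 1 → [4, 1, 8, 9, 5, 1, 3]
k=2: buf[2] = (8+1)%4 = 1 → [4, 1, 1, 9, 5, 1, 3]
k=3: buf[3] = (9+1)%4 = 2 → [4, 1, 1, 2, 5, 1, 3]
k=4: buf[4] = (5+2)%4 = 3 → [4, 1, 1, 2, 3, 1, 3]
k=5: buf[5] = (1+3)%4 = 0 → [4, 1, 1, 2, 3, 0, 3]
k=6: buf[6] = (3+0)%4 = 3 → [4, 1, 1, 2, 3, 0, 3]

[4, 1, 1, 2, 3, 0, 3]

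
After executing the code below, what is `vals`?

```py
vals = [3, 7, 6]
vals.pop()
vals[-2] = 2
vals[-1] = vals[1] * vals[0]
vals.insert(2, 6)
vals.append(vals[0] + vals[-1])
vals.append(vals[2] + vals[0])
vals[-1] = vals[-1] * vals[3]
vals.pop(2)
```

[2, 14, 8, 64]

pop() removes 6 → [3, 7]
vals[-2] = 2 → [2, 7]
vals[-1] = vals[1]*vals[0] = 7*2 = 14 → [2, 14]
insert 6 at 2 → [2, 14, 6]
append vals[0]+vals[-1] = 2+6 = 8 → [2, 14, 6, 8]
append vals[2]+vals[0] = 6+2 = 8 → [2, 14, 6, 8, 8]
vals[-1] = vals[-1]*vals[3] = 8*8 = 64 → [2, 14, 6, 8, 64]
pop(2) removes 6 → [2, 14, 8, 64]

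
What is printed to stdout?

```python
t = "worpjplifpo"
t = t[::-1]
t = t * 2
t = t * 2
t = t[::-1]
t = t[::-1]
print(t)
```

opfilpjprowopfilpjprowopfilpjprowopfilpjprow

reverse → 'opfilpjprow'
repeat ×2 → 'opfilpjprowopfilpjprow'
repeat ×2 → 'opfilpjprowopfilpjprowopfilpjprowopfilpjprow'
reverse → 'worpjplifpoworpjplifpoworpjplifpoworpjplifpo'
reverse → 'opfilpjprowopfilpjprowopfilpjprowopfilpjprow'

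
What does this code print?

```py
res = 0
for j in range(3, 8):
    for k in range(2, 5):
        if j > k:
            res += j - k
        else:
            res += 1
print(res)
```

34

j=3,k=2: 3>2, res = 0+1 = 1
j=3,k=3: not 3>3, res = 1+1 = 2
j=3,k=4: not 3>4, res = 2+1 = 3
j=4,k=2: 4>2, res = 3+2 = 5
j=4,k=3: 4>3, res = 5+1 = 6
j=4,k=4: not 4>4, res = 6+1 = 7
j=5,k=2: 5>2, res = 7+3 = 10
j=5,k=3: 5>3, res = 10+2 = 12
j=5,k=4: 5>4, res = 12+1 = 13
j=6,k=2: 6>2, res = 13+4 = 17
j=6,k=3: 6>3, res = 17+3 = 20
j=6,k=4: 6>4, res = 20+2 = 22
j=7,k=2: 7>2, res = 22+5 = 27
j=7,k=3: 7>3, res = 27+4 = 31
j=7,k=4: 7>4, res = 31+3 = 34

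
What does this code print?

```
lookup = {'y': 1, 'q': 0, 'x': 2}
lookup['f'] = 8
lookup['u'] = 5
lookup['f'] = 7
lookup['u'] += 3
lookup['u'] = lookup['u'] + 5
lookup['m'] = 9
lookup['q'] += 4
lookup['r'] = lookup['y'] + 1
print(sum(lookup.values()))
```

38

lookup['f'] = 8 → {'y': 1, 'q': 0, 'x': 2, 'f': 8}
lookup['u'] = 5 → {'y': 1, 'q': 0, 'x': 2, 'f': 8, 'u': 5}
lookup['f'] = 7 → {'y': 1, 'q': 0, 'x': 2, 'f': 7, 'u': 5}
lookup['u'] = 5+3 = 8 → {'y': 1, 'q': 0, 'x': 2, 'f': 7, 'u': 8}
lookup['u'] = lookup['u']+5 = 13 → {'y': 1, 'q': 0, 'x': 2, 'f': 7, 'u': 13}
lookup['m'] = 9 → {'y': 1, 'q': 0, 'x': 2, 'f': 7, 'u': 13, 'm': 9}
lookup['q'] = 0+4 = 4 → {'y': 1, 'q': 4, 'x': 2, 'f': 7, 'u': 13, 'm': 9}
lookup['r'] = lookup['y']+1 = 2 → {'y': 1, 'q': 4, 'x': 2, 'f': 7, 'u': 13, 'm': 9, 'r': 2}
sum of values = 38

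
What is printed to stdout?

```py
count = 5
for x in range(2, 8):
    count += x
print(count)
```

x=2: count = 5+2 = 7
x=3: count = 7+3 = 10
x=4: count = 10+4 = 14
x=5: count = 14+5 = 19
x=6: count = 19+6 = 25
x=7: count = 25+7 = 32

32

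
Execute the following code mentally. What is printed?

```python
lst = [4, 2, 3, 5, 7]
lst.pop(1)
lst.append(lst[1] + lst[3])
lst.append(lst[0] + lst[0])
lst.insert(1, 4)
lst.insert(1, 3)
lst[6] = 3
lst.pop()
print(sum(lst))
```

29

pop(1) removes 2 → [4, 3, 5, 7]
append lst[1]+lst[3] = 3+7 = 10 → [4, 3, 5, 7, 10]
append lst[0]+lst[0] = 4+4 = 8 → [4, 3, 5, 7, 10, 8]
insert 4 at 1 → [4, 4, 3, 5, 7, 10, 8]
insert 3 at 1 → [4, 3, 4, 3, 5, 7, 10, 8]
lst[6] = 3 → [4, 3, 4, 3, 5, 7, 3, 8]
pop() removes 8 → [4, 3, 4, 3, 5, 7, 3]
sum = 29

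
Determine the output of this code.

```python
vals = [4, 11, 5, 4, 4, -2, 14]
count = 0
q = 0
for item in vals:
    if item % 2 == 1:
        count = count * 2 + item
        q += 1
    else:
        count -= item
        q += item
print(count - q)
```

item=4: not odd, count = 0-4 = -4; q=4
item=11: odd, count = (-4)*2+11 = 3; q=5
item=5: odd, count = 3*2+5 = 11; q=6
item=4: not odd, count = 11-4 = 7; q=10
item=4: not odd, count = 7-4 = 3; q=14
item=-2: not odd, count = 3-(-2) = 5; q=12
item=14: not odd, count = 5-14 = -9; q=26
count-q = (-9)-26 = -35

-35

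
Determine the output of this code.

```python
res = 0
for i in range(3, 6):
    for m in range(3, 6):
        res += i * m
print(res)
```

144

i=3,m=3: res = 0+9 = 9
i=3,m=4: res = 9+12 = 21
i=3,m=5: res = 21+15 = 36
i=4,m=3: res = 36+12 = 48
i=4,m=4: res = 48+16 = 64
i=4,m=5: res = 64+20 = 84
i=5,m=3: res = 84+15 = 99
i=5,m=4: res = 99+20 = 119
i=5,m=5: res = 119+25 = 144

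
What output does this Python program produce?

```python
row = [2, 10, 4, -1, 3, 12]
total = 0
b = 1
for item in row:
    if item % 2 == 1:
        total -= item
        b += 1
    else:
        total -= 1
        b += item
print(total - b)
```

-37

item=2: not odd, total = 0-1 = -1; b=3
item=10: not odd, total = (-1)-1 = -2; b=13
item=4: not odd, total = (-2)-1 = -3; b=17
item=-1: odd, total = (-3)-(-1) = -2; b=18
item=3: odd, total = (-2)-3 = -5; b=19
item=12: not odd, total = (-5)-1 = -6; b=31
total-b = (-6)-31 = -37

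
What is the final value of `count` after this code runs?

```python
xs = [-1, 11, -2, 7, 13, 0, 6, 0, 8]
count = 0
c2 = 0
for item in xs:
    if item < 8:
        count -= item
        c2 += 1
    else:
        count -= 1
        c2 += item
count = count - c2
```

item=-1: <8, count = 0-(-1) = 1; c2=1
item=11: not <8, count = 1-1 = 0; c2=12
item=-2: <8, count = 0-(-2) = 2; c2=13
item=7: <8, count = 2-7 = -5; c2=14
item=13: not <8, count = (-5)-1 = -6; c2=27
item=0: <8, count = (-6)-0 = -6; c2=28
item=6: <8, count = (-6)-6 = -12; c2=29
item=0: <8, count = (-12)-0 = -12; c2=30
item=8: not <8, count = (-12)-1 = -13; c2=38
count-c2 = (-13)-38 = -51

-51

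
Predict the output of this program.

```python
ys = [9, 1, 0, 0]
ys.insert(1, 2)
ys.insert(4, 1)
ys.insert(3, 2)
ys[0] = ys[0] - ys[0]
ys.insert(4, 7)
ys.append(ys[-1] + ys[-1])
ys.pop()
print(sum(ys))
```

13

insert 2 at 1 → [9, 2, 1, 0, 0]
insert 1 at 4 → [9, 2, 1, 0, 1, 0]
insert 2 at 3 → [9, 2, 1, 2, 0, 1, 0]
ys[0] = ys[0]-ys[0] = 9-9 = 0 → [0, 2, 1, 2, 0, 1, 0]
insert 7 at 4 → [0, 2, 1, 2, 7, 0, 1, 0]
append ys[-1]+ys[-1] = 0+0 = 0 → [0, 2, 1, 2, 7, 0, 1, 0, 0]
pop() removes 0 → [0, 2, 1, 2, 7, 0, 1, 0]
sum = 13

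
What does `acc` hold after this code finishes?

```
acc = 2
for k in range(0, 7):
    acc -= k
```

-19

k=0: acc = 2-0 = 2
k=1: acc = 2-1 = 1
k=2: acc = 1-2 = -1
k=3: acc = (-1)-3 = -4
k=4: acc = (-4)-4 = -8
k=5: acc = (-8)-5 = -13
k=6: acc = (-13)-6 = -19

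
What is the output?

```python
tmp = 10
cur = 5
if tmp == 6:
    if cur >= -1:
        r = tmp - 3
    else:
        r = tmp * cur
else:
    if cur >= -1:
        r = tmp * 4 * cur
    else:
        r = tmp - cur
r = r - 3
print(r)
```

197

tmp=10, cur=5
tmp == 6 is False; cur >= -1 is True
→ r = tmp * 4 * cur = 200
r = 200-3 = 197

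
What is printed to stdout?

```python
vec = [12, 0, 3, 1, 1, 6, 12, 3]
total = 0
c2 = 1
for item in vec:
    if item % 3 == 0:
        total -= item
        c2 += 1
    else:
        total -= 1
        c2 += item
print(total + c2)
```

item=12: %3==0, total = 0-12 = -12; c2=2
item=0: %3==0, total = (-12)-0 = -12; c2=3
item=3: %3==0, total = (-12)-3 = -15; c2=4
item=1: not %3==0, total = (-15)-1 = -16; c2=5
item=1: not %3==0, total = (-16)-1 = -17; c2=6
item=6: %3==0, total = (-17)-6 = -23; c2=7
item=12: %3==0, total = (-23)-12 = -35; c2=8
item=3: %3==0, total = (-35)-3 = -38; c2=9
total+c2 = (-38)+9 = -29

-29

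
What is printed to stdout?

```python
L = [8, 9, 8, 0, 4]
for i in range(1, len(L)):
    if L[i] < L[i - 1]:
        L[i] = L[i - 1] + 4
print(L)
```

i=1: 9>=8, unchanged → [8, 9, 8, 0, 4]
i=2: 8<9, L[2] = 9+4 = 13 → [8, 9, 13, 0, 4]
i=3: 0<13, L[3] = 13+4 = 17 → [8, 9, 13, 17, 4]
i=4: 4<17, L[4] = 17+4 = 21 → [8, 9, 13, 17, 21]

[8, 9, 13, 17, 21]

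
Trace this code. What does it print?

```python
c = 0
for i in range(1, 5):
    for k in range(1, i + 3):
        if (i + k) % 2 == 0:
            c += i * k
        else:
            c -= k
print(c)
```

i=1,k=1: even sum, c = 0+1 = 1
i=1,k=2: odd sum, c = 1-2 = -1
i=1,k=3: even sum, c = (-1)+3 = 2
i=2,k=1: odd sum, c = 2-1 = 1
i=2,k=2: even sum, c = 1+4 = 5
i=2,k=3: odd sum, c = 5-3 = 2
i=2,k=4: even sum, c = 2+8 = 10
i=3,k=1: even sum, c = 10+3 = 13
i=3,k=2: odd sum, c = 13-2 = 11
i=3,k=3: even sum, c = 11+9 = 20
i=3,k=4: odd sum, c = 20-4 = 16
i=3,k=5: even sum, c = 16+15 = 31
i=4,k=1: odd sum, c = 31-1 = 30
i=4,k=2: even sum, c = 30+8 = 38
i=4,k=3: odd sum, c = 38-3 = 35
i=4,k=4: even sum, c = 35+16 = 51
i=4,k=5: odd sum, c = 51-5 = 46
i=4,k=6: even sum, c = 46+24 = 70

70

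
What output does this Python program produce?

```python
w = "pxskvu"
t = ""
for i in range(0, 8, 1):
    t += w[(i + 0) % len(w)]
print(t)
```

pxskvupx

i=0: add w[0]='p' → 'p'
i=1: add w[1]='x' → 'px'
i=2: add w[2]='s' → 'pxs'
i=3: add w[3]='k' → 'pxsk'
i=4: add w[4]='v' → 'pxskv'
i=5: add w[5]='u' → 'pxskvu'
i=6: add w[0]='p' → 'pxskvup'
i=7: add w[1]='x' → 'pxskvupx'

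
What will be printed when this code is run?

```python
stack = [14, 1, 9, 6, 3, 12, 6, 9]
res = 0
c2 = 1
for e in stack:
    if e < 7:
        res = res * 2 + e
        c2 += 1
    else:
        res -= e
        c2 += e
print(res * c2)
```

-13965

e=14: not <7, res = 0-14 = -14; c2=15
e=1: <7, res = (-14)*2+1 = -27; c2=16
e=9: not <7, res = (-27)-9 = -36; c2=25
e=6: <7, res = (-36)*2+6 = -66; c2=26
e=3: <7, res = (-66)*2+3 = -129; c2=27
e=12: not <7, res = (-129)-12 = -141; c2=39
e=6: <7, res = (-141)*2+6 = -276; c2=40
e=9: not <7, res = (-276)-9 = -285; c2=49
res*c2 = (-285)*49 = -13965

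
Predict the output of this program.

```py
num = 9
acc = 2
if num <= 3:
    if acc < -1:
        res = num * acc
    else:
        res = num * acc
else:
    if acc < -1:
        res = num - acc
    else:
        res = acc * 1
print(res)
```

num=9, acc=2
num <= 3 is False; acc < -1 is False
→ res = acc * 1 = 2

2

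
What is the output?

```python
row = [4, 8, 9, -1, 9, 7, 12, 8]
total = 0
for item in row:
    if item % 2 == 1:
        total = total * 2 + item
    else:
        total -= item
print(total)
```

-119

item=4: not odd, total = 0-4 = -4
item=8: not odd, total = (-4)-8 = -12
item=9: odd, total = (-12)*2+9 = -15
item=-1: odd, total = (-15)*2+(-1) = -31
item=9: odd, total = (-31)*2+9 = -53
item=7: odd, total = (-53)*2+7 = -99
item=12: not odd, total = (-99)-12 = -111
item=8: not odd, total = (-111)-8 = -119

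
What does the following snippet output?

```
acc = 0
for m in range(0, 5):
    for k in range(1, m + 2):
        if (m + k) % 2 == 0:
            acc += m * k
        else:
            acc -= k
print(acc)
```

m=0,k=1: odd sum, acc = 0-1 = -1
m=1,k=1: even sum, acc = (-1)+1 = 0
m=1,k=2: odd sum, acc = 0-2 = -2
m=2,k=1: odd sum, acc = (-2)-1 = -3
m=2,k=2: even sum, acc = (-3)+4 = 1
m=2,k=3: odd sum, acc = 1-3 = -2
m=3,k=1: even sum, acc = (-2)+3 = 1
m=3,k=2: odd sum, acc = 1-2 = -1
m=3,k=3: even sum, acc = (-1)+9 = 8
m=3,k=4: odd sum, acc = 8-4 = 4
m=4,k=1: odd sum, acc = 4-1 = 3
m=4,k=2: even sum, acc = 3+8 = 11
m=4,k=3: odd sum, acc = 11-3 = 8
m=4,k=4: even sum, acc = 8+16 = 24
m=4,k=5: odd sum, acc = 24-5 = 19

19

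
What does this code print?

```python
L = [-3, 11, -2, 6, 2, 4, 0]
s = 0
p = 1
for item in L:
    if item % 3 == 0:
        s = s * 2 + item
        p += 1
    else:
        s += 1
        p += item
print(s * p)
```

item=-3: %3==0, s = 0*2+(-3) = -3; p=2
item=11: not %3==0, s = (-3)+1 = -2; p=13
item=-2: not %3==0, s = (-2)+1 = -1; p=11
item=6: %3==0, s = (-1)*2+6 = 4; p=12
item=2: not %3==0, s = 4+1 = 5; p=14
item=4: not %3==0, s = 5+1 = 6; p=18
item=0: %3==0, s = 6*2+0 = 12; p=19
s*p = 12*19 = 228

228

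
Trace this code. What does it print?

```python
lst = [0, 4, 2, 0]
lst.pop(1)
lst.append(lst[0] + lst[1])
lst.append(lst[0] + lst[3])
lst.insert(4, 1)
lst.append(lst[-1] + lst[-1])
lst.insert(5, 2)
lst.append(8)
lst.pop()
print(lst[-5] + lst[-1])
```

pop(1) removes 4 → [0, 2, 0]
append lst[0]+lst[1] = 0+2 = 2 → [0, 2, 0, 2]
append lst[0]+lst[3] = 0+2 = 2 → [0, 2, 0, 2, 2]
insert 1 at 4 → [0, 2, 0, 2, 1, 2]
append lst[-1]+lst[-1] = 2+2 = 4 → [0, 2, 0, 2, 1, 2, 4]
insert 2 at 5 → [0, 2, 0, 2, 1, 2, 2, 4]
append 8 → [0, 2, 0, 2, 1, 2, 2, 4, 8]
pop() removes 8 → [0, 2, 0, 2, 1, 2, 2, 4]
lst[-5]+lst[-1] = 2+4 = 6

6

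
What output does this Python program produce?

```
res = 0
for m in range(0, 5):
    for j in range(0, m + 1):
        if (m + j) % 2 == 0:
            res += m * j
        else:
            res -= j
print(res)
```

34

m=0,j=0: even sum, res = 0+0 = 0
m=1,j=0: odd sum, res = 0-0 = 0
m=1,j=1: even sum, res = 0+1 = 1
m=2,j=0: even sum, res = 1+0 = 1
m=2,j=1: odd sum, res = 1-1 = 0
m=2,j=2: even sum, res = 0+4 = 4
m=3,j=0: odd sum, res = 4-0 = 4
m=3,j=1: even sum, res = 4+3 = 7
m=3,j=2: odd sum, res = 7-2 = 5
m=3,j=3: even sum, res = 5+9 = 14
m=4,j=0: even sum, res = 14+0 = 14
m=4,j=1: odd sum, res = 14-1 = 13
m=4,j=2: even sum, res = 13+8 = 21
m=4,j=3: odd sum, res = 21-3 = 18
m=4,j=4: even sum, res = 18+16 = 34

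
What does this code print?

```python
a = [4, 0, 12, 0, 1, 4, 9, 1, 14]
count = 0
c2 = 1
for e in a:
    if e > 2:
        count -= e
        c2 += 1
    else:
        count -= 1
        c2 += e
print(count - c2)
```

e=4: >2, count = 0-4 = -4; c2=2
e=0: not >2, count = (-4)-1 = -5; c2=2
e=12: >2, count = (-5)-12 = -17; c2=3
e=0: not >2, count = (-17)-1 = -18; c2=3
e=1: not >2, count = (-18)-1 = -19; c2=4
e=4: >2, count = (-19)-4 = -23; c2=5
e=9: >2, count = (-23)-9 = -32; c2=6
e=1: not >2, count = (-32)-1 = -33; c2=7
e=14: >2, count = (-33)-14 = -47; c2=8
count-c2 = (-47)-8 = -55

-55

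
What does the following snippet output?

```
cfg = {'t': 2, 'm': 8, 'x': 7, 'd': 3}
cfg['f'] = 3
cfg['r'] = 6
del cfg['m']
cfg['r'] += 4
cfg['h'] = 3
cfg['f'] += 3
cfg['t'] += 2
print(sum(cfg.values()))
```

33

cfg['f'] = 3 → {'t': 2, 'm': 8, 'x': 7, 'd': 3, 'f': 3}
cfg['r'] = 6 → {'t': 2, 'm': 8, 'x': 7, 'd': 3, 'f': 3, 'r': 6}
del 'm' → {'t': 2, 'x': 7, 'd': 3, 'f': 3, 'r': 6}
cfg['r'] = 6+4 = 10 → {'t': 2, 'x': 7, 'd': 3, 'f': 3, 'r': 10}
cfg['h'] = 3 → {'t': 2, 'x': 7, 'd': 3, 'f': 3, 'r': 10, 'h': 3}
cfg['f'] = 3+3 = 6 → {'t': 2, 'x': 7, 'd': 3, 'f': 6, 'r': 10, 'h': 3}
cfg['t'] = 2+2 = 4 → {'t': 4, 'x': 7, 'd': 3, 'f': 6, 'r': 10, 'h': 3}
sum of values = 33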